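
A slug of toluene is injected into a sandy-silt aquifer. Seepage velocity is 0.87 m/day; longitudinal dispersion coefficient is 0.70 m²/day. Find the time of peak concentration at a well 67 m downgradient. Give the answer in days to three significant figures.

76.1 days

For the 1D instantaneous-source solution, setting ∂C/∂t = 0 at fixed x gives v²t² + 2Dt − x² = 0, so t = (√(D² + v²x²) − D)/v².
√(D² + v²x²) = √(0.70² + 0.87² × 67²) = 58.29; v² = 0.7569.
t = (58.29 − 0.70)/0.7569 = 76.1 days (vs. the pure-advection estimate x/v = 77.0 d).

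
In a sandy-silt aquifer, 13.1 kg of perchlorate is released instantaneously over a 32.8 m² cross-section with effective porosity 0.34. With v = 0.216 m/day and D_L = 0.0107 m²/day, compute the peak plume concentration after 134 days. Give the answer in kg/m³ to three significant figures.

The peak of an instantaneous 1D plume sits at x = vt; there the Gaussian factor is 1 and C_max = M/(n_e·A·√(4πDt)), where n_e·A is the pore area the mass is dissolved in.
√(4πDt) = √(4π × 0.0107 × 134) = 4.245 m, so C_max = 13.1/(0.34 × 32.8 × 4.245) = 0.277 kg/m³.

0.277 kg/m³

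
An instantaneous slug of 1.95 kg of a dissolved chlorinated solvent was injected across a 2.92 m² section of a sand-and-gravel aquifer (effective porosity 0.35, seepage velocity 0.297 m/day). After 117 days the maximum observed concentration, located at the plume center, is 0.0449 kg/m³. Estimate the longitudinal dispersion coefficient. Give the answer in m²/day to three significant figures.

1.23 m²/day

At the plume center C_max = M/(n_e·A·√(4πDt)), so D = M²/(4πt·(n_e·A·C_max)²).
n_e·A·C_max = 0.35 × 2.92 × 0.0449 = 0.04589 kg/m.
D = 1.95²/(4π × 117 × 0.04589²) = 1.23 m²/day.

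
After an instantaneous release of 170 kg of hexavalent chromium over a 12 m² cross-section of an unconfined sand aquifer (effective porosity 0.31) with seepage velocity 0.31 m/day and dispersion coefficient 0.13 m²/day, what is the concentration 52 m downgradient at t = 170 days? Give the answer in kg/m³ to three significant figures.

2.73 kg/m³

For an instantaneous plane source, C(x,t) = M/(n_e·A·√(4πDt)) · exp(−(x−vt)²/(4Dt)), with n_e·A the pore (flow) area.
Plume center vt = 0.31 × 170 = 52.7 m, so the well at 52 m is 0.7 m upgradient of the peak.
√(4πDt) = 16.66 m, giving peak height M/(n_e·A·√(4πDt)) = 170/(0.31 × 12 × 16.66) = 2.743 kg/m³.
(x−vt)²/(4Dt) = (-0.7)²/(4 × 0.13 × 170) = 0.005543; exp(−0.005543) = 0.9945.
C = 2.743 × 0.9945 = 2.73 kg/m³.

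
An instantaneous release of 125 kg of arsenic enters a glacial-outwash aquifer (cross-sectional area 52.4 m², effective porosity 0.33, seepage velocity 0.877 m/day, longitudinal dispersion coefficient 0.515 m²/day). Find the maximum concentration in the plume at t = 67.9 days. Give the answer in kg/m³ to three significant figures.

The peak of an instantaneous 1D plume sits at x = vt; there the Gaussian factor is 1 and C_max = M/(n_e·A·√(4πDt)), where n_e·A is the pore area the mass is dissolved in.
√(4πDt) = √(4π × 0.515 × 67.9) = 20.96 m, so C_max = 125/(0.33 × 52.4 × 20.96) = 0.345 kg/m³.

0.345 kg/m³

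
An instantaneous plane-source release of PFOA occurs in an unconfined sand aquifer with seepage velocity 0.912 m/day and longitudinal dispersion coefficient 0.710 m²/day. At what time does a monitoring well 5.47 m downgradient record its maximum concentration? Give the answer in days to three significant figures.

For the 1D instantaneous-source solution, setting ∂C/∂t = 0 at fixed x gives v²t² + 2Dt − x² = 0, so t = (√(D² + v²x²) − D)/v².
√(D² + v²x²) = √(0.710² + 0.912² × 5.47²) = 5.039; v² = 0.831744.
t = (5.039 − 0.710)/0.831744 = 5.20 days (vs. the pure-advection estimate x/v = 6.00 d).

5.20 days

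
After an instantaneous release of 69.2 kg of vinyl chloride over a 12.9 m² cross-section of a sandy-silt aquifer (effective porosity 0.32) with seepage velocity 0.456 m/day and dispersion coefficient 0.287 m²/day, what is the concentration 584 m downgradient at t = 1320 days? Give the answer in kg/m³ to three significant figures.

0.197 kg/m³

For an instantaneous plane source, C(x,t) = M/(n_e·A·√(4πDt)) · exp(−(x−vt)²/(4Dt)), with n_e·A the pore (flow) area.
Plume center vt = 0.456 × 1320 = 601.92 m, so the well at 584 m is 17.92 m upgradient of the peak.
√(4πDt) = 69.00 m, giving peak height M/(n_e·A·√(4πDt)) = 69.2/(0.32 × 12.9 × 69.00) = 0.2430 kg/m³.
(x−vt)²/(4Dt) = (-17.92)²/(4 × 0.287 × 1320) = 0.2119; exp(−0.2119) = 0.8090.
C = 0.2430 × 0.8090 = 0.197 kg/m³.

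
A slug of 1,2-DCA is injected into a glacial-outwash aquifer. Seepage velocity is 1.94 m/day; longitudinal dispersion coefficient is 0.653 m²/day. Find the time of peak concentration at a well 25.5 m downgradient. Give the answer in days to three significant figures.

13.0 days

For the 1D instantaneous-source solution, setting ∂C/∂t = 0 at fixed x gives v²t² + 2Dt − x² = 0, so t = (√(D² + v²x²) − D)/v².
√(D² + v²x²) = √(0.653² + 1.94² × 25.5²) = 49.47; v² = 3.7636.
t = (49.47 − 0.653)/3.7636 = 13.0 days (vs. the pure-advection estimate x/v = 13.1 d).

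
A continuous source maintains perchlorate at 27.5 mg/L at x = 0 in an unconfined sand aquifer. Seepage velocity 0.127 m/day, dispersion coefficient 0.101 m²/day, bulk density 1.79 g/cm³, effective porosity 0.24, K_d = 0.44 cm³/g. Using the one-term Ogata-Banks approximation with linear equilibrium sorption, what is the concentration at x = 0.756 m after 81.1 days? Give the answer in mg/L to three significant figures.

22.0 mg/L

Retardation factor R = 1 + ρ_b·K_d/n = 1 + 1.79 × 0.44/0.24 = 4.282.
Sorption retards both mechanisms: v_R = v/R = 0.02966 m/day, D_R = D/R = 0.02359 m²/day.
v_R·t = 0.02966 × 81.1 = 2.405426 m; 2√(D_R t) = 2.766 m; argument = (0.756 − 2.405426)/2.766 = -0.5963.
C = C₀ × ½·erfc(-0.5963) = 27.5 × 0.8005 = 22.0 mg/L.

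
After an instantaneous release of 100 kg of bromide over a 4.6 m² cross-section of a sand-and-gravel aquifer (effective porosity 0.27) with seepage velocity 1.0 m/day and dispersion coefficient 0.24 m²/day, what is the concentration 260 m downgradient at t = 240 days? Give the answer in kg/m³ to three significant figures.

0.527 kg/m³

For an instantaneous plane source, C(x,t) = M/(n_e·A·√(4πDt)) · exp(−(x−vt)²/(4Dt)), with n_e·A the pore (flow) area.
Plume center vt = 1.0 × 240 = 240 m, so the well at 260 m is 20 m downgradient of the peak.
√(4πDt) = 26.90 m, giving peak height M/(n_e·A·√(4πDt)) = 100/(0.27 × 4.6 × 26.90) = 2.993 kg/m³.
(x−vt)²/(4Dt) = (20)²/(4 × 0.24 × 240) = 1.736; exp(−1.736) = 0.1762.
C = 2.993 × 0.1762 = 0.527 kg/m³.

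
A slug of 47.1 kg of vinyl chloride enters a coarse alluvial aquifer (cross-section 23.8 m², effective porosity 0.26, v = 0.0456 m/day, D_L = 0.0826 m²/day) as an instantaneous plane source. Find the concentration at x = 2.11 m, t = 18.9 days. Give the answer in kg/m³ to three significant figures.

1.34 kg/m³

For an instantaneous plane source, C(x,t) = M/(n_e·A·√(4πDt)) · exp(−(x−vt)²/(4Dt)), with n_e·A the pore (flow) area.
Plume center vt = 0.0456 × 18.9 = 0.86184 m, so the well at 2.11 m is 1.24816 m downgradient of the peak.
√(4πDt) = 4.429 m, giving peak height M/(n_e·A·√(4πDt)) = 47.1/(0.26 × 23.8 × 4.429) = 1.719 kg/m³.
(x−vt)²/(4Dt) = (1.24816)²/(4 × 0.0826 × 18.9) = 0.2495; exp(−0.2495) = 0.7792.
C = 1.719 × 0.7792 = 1.34 kg/m³.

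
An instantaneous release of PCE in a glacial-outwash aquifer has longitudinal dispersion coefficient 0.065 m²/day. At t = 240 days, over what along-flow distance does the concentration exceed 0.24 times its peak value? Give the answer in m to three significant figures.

The plume is Gaussian with σ = √(2Dt) = √(2 × 0.065 × 240) = 5.586 m.
C/C_peak = exp(−Δx²/(2σ²)) = 0.24 ⇒ Δx = σ·√(−2 ln 0.24) = 5.586 × 1.689 = 9.435 m.
Width = 2Δx = 18.9 m.

18.9 m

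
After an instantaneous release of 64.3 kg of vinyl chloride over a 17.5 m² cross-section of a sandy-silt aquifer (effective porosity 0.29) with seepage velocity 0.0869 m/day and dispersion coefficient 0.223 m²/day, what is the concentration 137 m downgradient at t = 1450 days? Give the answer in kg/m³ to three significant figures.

0.181 kg/m³

For an instantaneous plane source, C(x,t) = M/(n_e·A·√(4πDt)) · exp(−(x−vt)²/(4Dt)), with n_e·A the pore (flow) area.
Plume center vt = 0.0869 × 1450 = 126.005 m, so the well at 137 m is 10.995 m downgradient of the peak.
√(4πDt) = 63.74 m, giving peak height M/(n_e·A·√(4πDt)) = 64.3/(0.29 × 17.5 × 63.74) = 0.1988 kg/m³.
(x−vt)²/(4Dt) = (10.995)²/(4 × 0.223 × 1450) = 0.09347; exp(−0.09347) = 0.9108.
C = 0.1988 × 0.9108 = 0.181 kg/m³.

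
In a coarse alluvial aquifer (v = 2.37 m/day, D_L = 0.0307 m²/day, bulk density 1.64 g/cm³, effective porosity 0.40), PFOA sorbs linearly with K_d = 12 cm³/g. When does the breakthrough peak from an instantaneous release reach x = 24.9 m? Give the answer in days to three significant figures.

527 days

Retardation factor R = 1 + ρ_b·K_d/n = 1 + 1.64 × 12/0.40 = 50.20.
Sorption retards both mechanisms: v_R = v/R = 0.04721 m/day, D_R = D/R = 0.0006116 m²/day.
Peak time from v_R²t² + 2D_R t − x² = 0: t = (√(D_R² + v_R²x²) − D_R)/v_R².
√(D_R² + v_R²x²) = √(0.0006116² + 0.04721² × 24.9²) = 1.176; v_R² = 0.002229.
t = (1.176 − 0.0006116)/0.002229 = 527 days.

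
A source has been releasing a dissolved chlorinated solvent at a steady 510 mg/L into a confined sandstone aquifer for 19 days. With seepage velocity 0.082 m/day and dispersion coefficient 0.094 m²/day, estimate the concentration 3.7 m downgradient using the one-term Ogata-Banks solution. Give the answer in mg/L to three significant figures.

65.6 mg/L

For a continuous step input, C/C₀ ≈ ½·erfc((x−vt)/(2√(Dt))).
vt = 0.082 × 19 = 1.558 m and 2√(Dt) = 2√(0.094 × 19) = 2.673 m.
Argument (x−vt)/(2√(Dt)) = (3.7 − 1.558)/2.673 = 0.8013; ½·erfc(0.8013) = 0.1286.
C = 510 × 0.1286 = 65.6 mg/L.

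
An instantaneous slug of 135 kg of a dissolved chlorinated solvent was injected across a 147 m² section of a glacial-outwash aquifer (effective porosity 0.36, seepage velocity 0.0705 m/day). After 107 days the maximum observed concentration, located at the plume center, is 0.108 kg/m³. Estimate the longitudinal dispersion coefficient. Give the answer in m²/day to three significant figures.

0.415 m²/day

At the plume center C_max = M/(n_e·A·√(4πDt)), so D = M²/(4πt·(n_e·A·C_max)²).
n_e·A·C_max = 0.36 × 147 × 0.108 = 5.715 kg/m.
D = 135²/(4π × 107 × 5.715²) = 0.415 m²/day.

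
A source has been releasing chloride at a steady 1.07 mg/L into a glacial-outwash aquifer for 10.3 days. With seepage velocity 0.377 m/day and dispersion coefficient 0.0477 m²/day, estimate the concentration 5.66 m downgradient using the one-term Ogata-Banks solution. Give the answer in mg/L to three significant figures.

0.0391 mg/L

For a continuous step input, C/C₀ ≈ ½·erfc((x−vt)/(2√(Dt))).
vt = 0.377 × 10.3 = 3.8831 m and 2√(Dt) = 2√(0.0477 × 10.3) = 1.402 m.
Argument (x−vt)/(2√(Dt)) = (5.66 − 3.8831)/1.402 = 1.267; ½·erfc(1.267) = 0.03658.
C = 1.07 × 0.03658 = 0.0391 mg/L.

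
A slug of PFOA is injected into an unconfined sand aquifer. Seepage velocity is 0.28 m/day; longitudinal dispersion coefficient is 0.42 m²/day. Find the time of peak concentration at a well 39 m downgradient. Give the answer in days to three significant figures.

134 days

For the 1D instantaneous-source solution, setting ∂C/∂t = 0 at fixed x gives v²t² + 2Dt − x² = 0, so t = (√(D² + v²x²) − D)/v².
√(D² + v²x²) = √(0.42² + 0.28² × 39²) = 10.93; v² = 0.0784.
t = (10.93 − 0.42)/0.0784 = 134 days (vs. the pure-advection estimate x/v = 139 d).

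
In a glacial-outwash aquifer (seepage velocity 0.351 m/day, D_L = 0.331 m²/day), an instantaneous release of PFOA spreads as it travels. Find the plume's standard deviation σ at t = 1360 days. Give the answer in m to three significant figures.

Dispersive spreading gives a Gaussian with σ² = 2Dt; advection only shifts the center.
σ = √(2 × 0.331 × 1360) = 30.0 m.

30.0 m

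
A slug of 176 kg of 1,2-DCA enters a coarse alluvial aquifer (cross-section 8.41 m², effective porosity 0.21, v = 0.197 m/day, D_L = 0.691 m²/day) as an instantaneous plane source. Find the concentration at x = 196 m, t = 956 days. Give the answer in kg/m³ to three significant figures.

1.07 kg/m³

For an instantaneous plane source, C(x,t) = M/(n_e·A·√(4πDt)) · exp(−(x−vt)²/(4Dt)), with n_e·A the pore (flow) area.
Plume center vt = 0.197 × 956 = 188.332 m, so the well at 196 m is 7.668 m downgradient of the peak.
√(4πDt) = 91.11 m, giving peak height M/(n_e·A·√(4πDt)) = 176/(0.21 × 8.41 × 91.11) = 1.094 kg/m³.
(x−vt)²/(4Dt) = (7.668)²/(4 × 0.691 × 956) = 0.02225; exp(−0.02225) = 0.9780.
C = 1.094 × 0.9780 = 1.07 kg/m³.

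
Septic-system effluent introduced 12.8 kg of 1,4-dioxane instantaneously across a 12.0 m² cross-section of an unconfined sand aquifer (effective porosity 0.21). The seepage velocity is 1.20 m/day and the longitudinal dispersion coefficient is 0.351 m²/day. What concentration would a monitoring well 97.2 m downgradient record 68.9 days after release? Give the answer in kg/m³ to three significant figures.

0.0330 kg/m³

For an instantaneous plane source, C(x,t) = M/(n_e·A·√(4πDt)) · exp(−(x−vt)²/(4Dt)), with n_e·A the pore (flow) area.
Plume center vt = 1.20 × 68.9 = 82.68 m, so the well at 97.2 m is 14.52 m downgradient of the peak.
√(4πDt) = 17.43 m, giving peak height M/(n_e·A·√(4πDt)) = 12.8/(0.21 × 12.0 × 17.43) = 0.2914 kg/m³.
(x−vt)²/(4Dt) = (14.52)²/(4 × 0.351 × 68.9) = 2.179; exp(−2.179) = 0.1132.
C = 0.2914 × 0.1132 = 0.0330 kg/m³.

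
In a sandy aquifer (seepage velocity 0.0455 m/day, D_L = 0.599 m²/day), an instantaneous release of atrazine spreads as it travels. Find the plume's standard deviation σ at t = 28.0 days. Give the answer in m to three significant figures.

Dispersive spreading gives a Gaussian with σ² = 2Dt; advection only shifts the center.
σ = √(2 × 0.599 × 28.0) = 5.79 m.

5.79 m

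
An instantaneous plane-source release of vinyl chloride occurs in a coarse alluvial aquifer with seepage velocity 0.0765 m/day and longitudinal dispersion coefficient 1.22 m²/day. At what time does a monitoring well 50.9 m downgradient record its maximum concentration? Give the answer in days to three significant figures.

489 days

For the 1D instantaneous-source solution, setting ∂C/∂t = 0 at fixed x gives v²t² + 2Dt − x² = 0, so t = (√(D² + v²x²) − D)/v².
√(D² + v²x²) = √(1.22² + 0.0765² × 50.9²) = 4.080; v² = 0.00585225.
t = (4.080 − 1.22)/0.00585225 = 489 days (vs. the pure-advection estimate x/v = 665 d).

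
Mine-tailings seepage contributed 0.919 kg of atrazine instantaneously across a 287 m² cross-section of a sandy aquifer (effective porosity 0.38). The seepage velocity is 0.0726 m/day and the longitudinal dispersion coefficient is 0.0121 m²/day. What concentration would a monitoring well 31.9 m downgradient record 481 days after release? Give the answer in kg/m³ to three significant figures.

For an instantaneous plane source, C(x,t) = M/(n_e·A·√(4πDt)) · exp(−(x−vt)²/(4Dt)), with n_e·A the pore (flow) area.
Plume center vt = 0.0726 × 481 = 34.9206 m, so the well at 31.9 m is 3.0206 m upgradient of the peak.
√(4πDt) = 8.552 m, giving peak height M/(n_e·A·√(4πDt)) = 0.919/(0.38 × 287 × 8.552) = 0.0009853 kg/m³.
(x−vt)²/(4Dt) = (-3.0206)²/(4 × 0.0121 × 481) = 0.3919; exp(−0.3919) = 0.6758.
C = 0.0009853 × 0.6758 = 0.000666 kg/m³.

0.000666 kg/m³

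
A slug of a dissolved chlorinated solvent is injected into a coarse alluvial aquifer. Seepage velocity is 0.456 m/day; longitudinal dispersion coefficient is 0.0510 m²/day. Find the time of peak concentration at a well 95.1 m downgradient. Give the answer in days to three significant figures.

208 days

For the 1D instantaneous-source solution, setting ∂C/∂t = 0 at fixed x gives v²t² + 2Dt − x² = 0, so t = (√(D² + v²x²) − D)/v².
√(D² + v²x²) = √(0.0510² + 0.456² × 95.1²) = 43.37; v² = 0.207936.
t = (43.37 − 0.0510)/0.207936 = 208 days (vs. the pure-advection estimate x/v = 209 d).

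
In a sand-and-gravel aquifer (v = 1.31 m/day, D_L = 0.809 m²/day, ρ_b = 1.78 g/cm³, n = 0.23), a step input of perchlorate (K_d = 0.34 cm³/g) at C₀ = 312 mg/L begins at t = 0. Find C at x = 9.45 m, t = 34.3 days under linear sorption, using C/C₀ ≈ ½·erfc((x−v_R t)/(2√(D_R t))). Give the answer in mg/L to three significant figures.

241 mg/L

Retardation factor R = 1 + ρ_b·K_d/n = 1 + 1.78 × 0.34/0.23 = 3.631.
Sorption retards both mechanisms: v_R = v/R = 0.3608 m/day, D_R = D/R = 0.2228 m²/day.
v_R·t = 0.3608 × 34.3 = 12.37544 m; 2√(D_R t) = 5.529 m; argument = (9.45 − 12.37544)/5.529 = -0.5291.
C = C₀ × ½·erfc(-0.5291) = 312 × 0.7728 = 241 mg/L.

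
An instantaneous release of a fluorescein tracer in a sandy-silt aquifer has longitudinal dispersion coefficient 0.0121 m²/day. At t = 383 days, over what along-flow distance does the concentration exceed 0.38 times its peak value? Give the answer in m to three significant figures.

The plume is Gaussian with σ = √(2Dt) = √(2 × 0.0121 × 383) = 3.044 m.
C/C_peak = exp(−Δx²/(2σ²)) = 0.38 ⇒ Δx = σ·√(−2 ln 0.38) = 3.044 × 1.391 = 4.234 m.
Width = 2Δx = 8.47 m.

8.47 m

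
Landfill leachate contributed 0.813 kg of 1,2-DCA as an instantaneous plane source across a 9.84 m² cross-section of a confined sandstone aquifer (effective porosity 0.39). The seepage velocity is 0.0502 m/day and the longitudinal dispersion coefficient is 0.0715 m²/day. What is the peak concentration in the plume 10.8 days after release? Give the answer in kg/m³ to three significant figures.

0.0680 kg/m³

The peak of an instantaneous 1D plume sits at x = vt; there the Gaussian factor is 1 and C_max = M/(n_e·A·√(4πDt)), where n_e·A is the pore area the mass is dissolved in.
√(4πDt) = √(4π × 0.0715 × 10.8) = 3.115 m, so C_max = 0.813/(0.39 × 9.84 × 3.115) = 0.0680 kg/m³.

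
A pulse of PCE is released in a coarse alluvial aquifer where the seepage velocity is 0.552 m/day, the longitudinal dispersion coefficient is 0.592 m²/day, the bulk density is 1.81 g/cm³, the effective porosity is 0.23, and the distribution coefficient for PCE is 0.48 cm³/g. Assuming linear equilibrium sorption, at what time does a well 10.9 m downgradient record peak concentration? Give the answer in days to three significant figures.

85.5 days

Retardation factor R = 1 + ρ_b·K_d/n = 1 + 1.81 × 0.48/0.23 = 4.777.
Sorption retards both mechanisms: v_R = v/R = 0.1156 m/day, D_R = D/R = 0.1239 m²/day.
Peak time from v_R²t² + 2D_R t − x² = 0: t = (√(D_R² + v_R²x²) − D_R)/v_R².
√(D_R² + v_R²x²) = √(0.1239² + 0.1156² × 10.9²) = 1.266; v_R² = 0.01336.
t = (1.266 − 0.1239)/0.01336 = 85.5 days.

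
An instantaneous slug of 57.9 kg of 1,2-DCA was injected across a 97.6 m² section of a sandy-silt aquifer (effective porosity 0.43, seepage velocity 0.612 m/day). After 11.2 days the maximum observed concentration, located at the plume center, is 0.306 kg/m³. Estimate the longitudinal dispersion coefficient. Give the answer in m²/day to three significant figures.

0.144 m²/day

At the plume center C_max = M/(n_e·A·√(4πDt)), so D = M²/(4πt·(n_e·A·C_max)²).
n_e·A·C_max = 0.43 × 97.6 × 0.306 = 12.84 kg/m.
D = 57.9²/(4π × 11.2 × 12.84²) = 0.144 m²/day.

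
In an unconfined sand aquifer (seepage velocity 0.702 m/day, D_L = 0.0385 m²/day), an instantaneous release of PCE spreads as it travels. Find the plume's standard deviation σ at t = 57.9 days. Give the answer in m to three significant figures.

2.11 m

Dispersive spreading gives a Gaussian with σ² = 2Dt; advection only shifts the center.
σ = √(2 × 0.0385 × 57.9) = 2.11 m.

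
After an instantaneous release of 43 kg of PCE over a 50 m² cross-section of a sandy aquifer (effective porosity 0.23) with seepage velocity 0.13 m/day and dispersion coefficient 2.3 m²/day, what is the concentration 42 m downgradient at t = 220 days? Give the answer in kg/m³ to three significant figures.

For an instantaneous plane source, C(x,t) = M/(n_e·A·√(4πDt)) · exp(−(x−vt)²/(4Dt)), with n_e·A the pore (flow) area.
Plume center vt = 0.13 × 220 = 28.6 m, so the well at 42 m is 13.4 m downgradient of the peak.
√(4πDt) = 79.74 m, giving peak height M/(n_e·A·√(4πDt)) = 43/(0.23 × 50 × 79.74) = 0.04689 kg/m³.
(x−vt)²/(4Dt) = (13.4)²/(4 × 2.3 × 220) = 0.08872; exp(−0.08872) = 0.9151.
C = 0.04689 × 0.9151 = 0.0429 kg/m³.

0.0429 kg/m³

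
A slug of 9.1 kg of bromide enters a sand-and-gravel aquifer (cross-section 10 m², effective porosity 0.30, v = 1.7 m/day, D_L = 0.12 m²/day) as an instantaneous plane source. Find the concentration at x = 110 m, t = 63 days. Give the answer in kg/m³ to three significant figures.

0.236 kg/m³

For an instantaneous plane source, C(x,t) = M/(n_e·A·√(4πDt)) · exp(−(x−vt)²/(4Dt)), with n_e·A the pore (flow) area.
Plume center vt = 1.7 × 63 = 107.1 m, so the well at 110 m is 2.9 m downgradient of the peak.
√(4πDt) = 9.747 m, giving peak height M/(n_e·A·√(4πDt)) = 9.1/(0.30 × 10 × 9.747) = 0.3112 kg/m³.
(x−vt)²/(4Dt) = (2.9)²/(4 × 0.12 × 63) = 0.2781; exp(−0.2781) = 0.7572.
C = 0.3112 × 0.7572 = 0.236 kg/m³.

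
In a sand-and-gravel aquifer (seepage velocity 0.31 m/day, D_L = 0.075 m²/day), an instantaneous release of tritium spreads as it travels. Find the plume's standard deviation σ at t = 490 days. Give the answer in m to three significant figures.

8.57 m

Dispersive spreading gives a Gaussian with σ² = 2Dt; advection only shifts the center.
σ = √(2 × 0.075 × 490) = 8.57 m.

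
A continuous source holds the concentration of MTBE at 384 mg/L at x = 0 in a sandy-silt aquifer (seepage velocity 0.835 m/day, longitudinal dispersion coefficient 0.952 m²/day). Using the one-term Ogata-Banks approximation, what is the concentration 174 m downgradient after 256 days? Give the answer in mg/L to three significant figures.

370 mg/L

For a continuous step input, C/C₀ ≈ ½·erfc((x−vt)/(2√(Dt))).
vt = 0.835 × 256 = 213.76 m and 2√(Dt) = 2√(0.952 × 256) = 31.22 m.
Argument (x−vt)/(2√(Dt)) = (174 − 213.76)/31.22 = -1.274; ½·erfc(-1.274) = 0.9642.
C = 384 × 0.9642 = 370 mg/L.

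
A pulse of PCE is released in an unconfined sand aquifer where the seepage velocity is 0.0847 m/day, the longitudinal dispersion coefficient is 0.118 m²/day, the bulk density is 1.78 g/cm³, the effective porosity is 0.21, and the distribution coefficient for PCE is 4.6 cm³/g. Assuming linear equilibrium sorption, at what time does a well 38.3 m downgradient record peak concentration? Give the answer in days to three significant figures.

17400 days

Retardation factor R = 1 + ρ_b·K_d/n = 1 + 1.78 × 4.6/0.21 = 39.99.
Sorption retards both mechanisms: v_R = v/R = 0.002118 m/day, D_R = D/R = 0.002951 m²/day.
Peak time from v_R²t² + 2D_R t − x² = 0: t = (√(D_R² + v_R²x²) − D_R)/v_R².
√(D_R² + v_R²x²) = √(0.002951² + 0.002118² × 38.3²) = 0.08117; v_R² = 4.486e-06.
t = (0.08117 − 0.002951)/4.486e-06 = 17400 days.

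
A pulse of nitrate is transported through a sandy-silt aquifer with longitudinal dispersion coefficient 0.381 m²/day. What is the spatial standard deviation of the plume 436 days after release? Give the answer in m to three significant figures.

18.2 m

Dispersive spreading gives a Gaussian with σ² = 2Dt; advection only shifts the center.
σ = √(2 × 0.381 × 436) = 18.2 m.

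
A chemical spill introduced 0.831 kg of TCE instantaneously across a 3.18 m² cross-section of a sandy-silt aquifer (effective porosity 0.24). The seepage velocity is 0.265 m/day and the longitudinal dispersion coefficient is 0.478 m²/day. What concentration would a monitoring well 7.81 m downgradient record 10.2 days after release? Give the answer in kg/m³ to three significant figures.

0.0365 kg/m³

For an instantaneous plane source, C(x,t) = M/(n_e·A·√(4πDt)) · exp(−(x−vt)²/(4Dt)), with n_e·A the pore (flow) area.
Plume center vt = 0.265 × 10.2 = 2.703 m, so the well at 7.81 m is 5.107 m downgradient of the peak.
√(4πDt) = 7.827 m, giving peak height M/(n_e·A·√(4πDt)) = 0.831/(0.24 × 3.18 × 7.827) = 0.1391 kg/m³.
(x−vt)²/(4Dt) = (5.107)²/(4 × 0.478 × 10.2) = 1.337; exp(−1.337) = 0.2626.
C = 0.1391 × 0.2626 = 0.0365 kg/m³.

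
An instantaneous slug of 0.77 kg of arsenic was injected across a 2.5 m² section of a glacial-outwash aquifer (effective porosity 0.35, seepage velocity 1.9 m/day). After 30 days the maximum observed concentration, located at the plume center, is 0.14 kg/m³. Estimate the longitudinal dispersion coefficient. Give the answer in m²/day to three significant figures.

At the plume center C_max = M/(n_e·A·√(4πDt)), so D = M²/(4πt·(n_e·A·C_max)²).
n_e·A·C_max = 0.35 × 2.5 × 0.14 = 0.1225 kg/m.
D = 0.77²/(4π × 30 × 0.1225²) = 0.105 m²/day.

0.105 m²/day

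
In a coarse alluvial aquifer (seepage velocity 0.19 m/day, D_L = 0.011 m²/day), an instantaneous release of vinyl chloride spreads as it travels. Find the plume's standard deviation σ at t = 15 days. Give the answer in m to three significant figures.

0.574 m

Dispersive spreading gives a Gaussian with σ² = 2Dt; advection only shifts the center.
σ = √(2 × 0.011 × 15) = 0.574 m.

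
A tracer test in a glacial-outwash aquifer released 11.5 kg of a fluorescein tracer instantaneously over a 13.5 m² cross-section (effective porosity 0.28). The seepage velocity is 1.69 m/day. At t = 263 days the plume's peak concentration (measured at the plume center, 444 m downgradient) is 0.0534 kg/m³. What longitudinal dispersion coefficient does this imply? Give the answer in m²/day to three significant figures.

0.982 m²/day

At the plume center C_max = M/(n_e·A·√(4πDt)), so D = M²/(4πt·(n_e·A·C_max)²).
n_e·A·C_max = 0.28 × 13.5 × 0.0534 = 0.2019 kg/m.
D = 11.5²/(4π × 263 × 0.2019²) = 0.982 m²/day.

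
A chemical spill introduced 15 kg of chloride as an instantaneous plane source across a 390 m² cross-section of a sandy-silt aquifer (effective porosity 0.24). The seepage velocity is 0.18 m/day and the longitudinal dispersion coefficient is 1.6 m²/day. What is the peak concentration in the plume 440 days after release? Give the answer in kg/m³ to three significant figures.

0.00170 kg/m³

The peak of an instantaneous 1D plume sits at x = vt; there the Gaussian factor is 1 and C_max = M/(n_e·A·√(4πDt)), where n_e·A is the pore area the mass is dissolved in.
√(4πDt) = √(4π × 1.6 × 440) = 94.06 m, so C_max = 15/(0.24 × 390 × 94.06) = 0.00170 kg/m³.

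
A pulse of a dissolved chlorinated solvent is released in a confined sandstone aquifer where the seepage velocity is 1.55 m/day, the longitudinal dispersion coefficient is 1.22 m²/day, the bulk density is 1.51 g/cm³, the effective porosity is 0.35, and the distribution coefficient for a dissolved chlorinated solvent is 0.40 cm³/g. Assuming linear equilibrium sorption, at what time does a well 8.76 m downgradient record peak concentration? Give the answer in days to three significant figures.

Retardation factor R = 1 + ρ_b·K_d/n = 1 + 1.51 × 0.40/0.35 = 2.726.
Sorption retards both mechanisms: v_R = v/R = 0.5686 m/day, D_R = D/R = 0.4475 m²/day.
Peak time from v_R²t² + 2D_R t − x² = 0: t = (√(D_R² + v_R²x²) − D_R)/v_R².
√(D_R² + v_R²x²) = √(0.4475² + 0.5686² × 8.76²) = 5.001; v_R² = 0.3233.
t = (5.001 − 0.4475)/0.3233 = 14.1 days.

14.1 days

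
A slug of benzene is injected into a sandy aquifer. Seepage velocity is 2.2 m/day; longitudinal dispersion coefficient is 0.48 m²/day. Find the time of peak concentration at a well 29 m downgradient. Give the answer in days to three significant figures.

13.1 days

For the 1D instantaneous-source solution, setting ∂C/∂t = 0 at fixed x gives v²t² + 2Dt − x² = 0, so t = (√(D² + v²x²) − D)/v².
√(D² + v²x²) = √(0.48² + 2.2² × 29²) = 63.80; v² = 4.84.
t = (63.80 − 0.48)/4.84 = 13.1 days (vs. the pure-advection estimate x/v = 13.2 d).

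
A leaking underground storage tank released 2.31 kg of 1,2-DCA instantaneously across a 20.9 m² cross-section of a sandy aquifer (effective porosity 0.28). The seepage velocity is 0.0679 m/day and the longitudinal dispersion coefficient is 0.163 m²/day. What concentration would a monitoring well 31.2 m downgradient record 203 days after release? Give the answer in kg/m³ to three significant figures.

0.00196 kg/m³

For an instantaneous plane source, C(x,t) = M/(n_e·A·√(4πDt)) · exp(−(x−vt)²/(4Dt)), with n_e·A the pore (flow) area.
Plume center vt = 0.0679 × 203 = 13.7837 m, so the well at 31.2 m is 17.4163 m downgradient of the peak.
√(4πDt) = 20.39 m, giving peak height M/(n_e·A·√(4πDt)) = 2.31/(0.28 × 20.9 × 20.39) = 0.01936 kg/m³.
(x−vt)²/(4Dt) = (17.4163)²/(4 × 0.163 × 203) = 2.292; exp(−2.292) = 0.1011.
C = 0.01936 × 0.1011 = 0.00196 kg/m³.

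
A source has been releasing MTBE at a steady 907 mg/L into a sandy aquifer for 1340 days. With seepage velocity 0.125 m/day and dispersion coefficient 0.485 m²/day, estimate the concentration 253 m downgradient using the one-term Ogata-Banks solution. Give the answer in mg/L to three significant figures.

For a continuous step input, C/C₀ ≈ ½·erfc((x−vt)/(2√(Dt))).
vt = 0.125 × 1340 = 167.5 m and 2√(Dt) = 2√(0.485 × 1340) = 50.99 m.
Argument (x−vt)/(2√(Dt)) = (253 − 167.5)/50.99 = 1.677; ½·erfc(1.677) = 0.008855.
C = 907 × 0.008855 = 8.03 mg/L.

8.03 mg/L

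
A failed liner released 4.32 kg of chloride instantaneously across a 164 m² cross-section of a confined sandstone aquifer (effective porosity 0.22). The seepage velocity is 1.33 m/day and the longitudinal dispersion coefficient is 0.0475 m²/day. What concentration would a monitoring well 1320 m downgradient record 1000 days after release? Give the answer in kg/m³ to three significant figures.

0.00290 kg/m³

For an instantaneous plane source, C(x,t) = M/(n_e·A·√(4πDt)) · exp(−(x−vt)²/(4Dt)), with n_e·A the pore (flow) area.
Plume center vt = 1.33 × 1000 = 1330 m, so the well at 1320 m is 10 m upgradient of the peak.
√(4πDt) = 24.43 m, giving peak height M/(n_e·A·√(4πDt)) = 4.32/(0.22 × 164 × 24.43) = 0.004901 kg/m³.
(x−vt)²/(4Dt) = (-10)²/(4 × 0.0475 × 1000) = 0.5263; exp(−0.5263) = 0.5908.
C = 0.004901 × 0.5908 = 0.00290 kg/m³.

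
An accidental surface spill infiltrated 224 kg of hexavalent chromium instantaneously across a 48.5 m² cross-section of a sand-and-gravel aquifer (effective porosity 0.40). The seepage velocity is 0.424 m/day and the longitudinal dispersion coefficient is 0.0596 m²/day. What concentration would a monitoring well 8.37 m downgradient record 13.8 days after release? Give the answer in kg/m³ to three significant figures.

For an instantaneous plane source, C(x,t) = M/(n_e·A·√(4πDt)) · exp(−(x−vt)²/(4Dt)), with n_e·A the pore (flow) area.
Plume center vt = 0.424 × 13.8 = 5.8512 m, so the well at 8.37 m is 2.5188 m downgradient of the peak.
√(4πDt) = 3.215 m, giving peak height M/(n_e·A·√(4πDt)) = 224/(0.40 × 48.5 × 3.215) = 3.591 kg/m³.
(x−vt)²/(4Dt) = (2.5188)²/(4 × 0.0596 × 13.8) = 1.928; exp(−1.928) = 0.1454.
C = 3.591 × 0.1454 = 0.522 kg/m³.

0.522 kg/m³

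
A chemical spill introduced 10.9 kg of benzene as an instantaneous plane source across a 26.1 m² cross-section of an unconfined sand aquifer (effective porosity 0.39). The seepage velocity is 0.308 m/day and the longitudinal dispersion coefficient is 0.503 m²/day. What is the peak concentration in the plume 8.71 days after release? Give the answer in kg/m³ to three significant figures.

0.144 kg/m³

The peak of an instantaneous 1D plume sits at x = vt; there the Gaussian factor is 1 and C_max = M/(n_e·A·√(4πDt)), where n_e·A is the pore area the mass is dissolved in.
√(4πDt) = √(4π × 0.503 × 8.71) = 7.420 m, so C_max = 10.9/(0.39 × 26.1 × 7.420) = 0.144 kg/m³.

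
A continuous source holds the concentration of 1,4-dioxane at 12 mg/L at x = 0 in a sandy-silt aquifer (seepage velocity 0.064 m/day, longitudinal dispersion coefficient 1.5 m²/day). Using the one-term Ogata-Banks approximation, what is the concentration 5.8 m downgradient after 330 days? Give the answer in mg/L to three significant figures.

8.24 mg/L

For a continuous step input, C/C₀ ≈ ½·erfc((x−vt)/(2√(Dt))).
vt = 0.064 × 330 = 21.12 m and 2√(Dt) = 2√(1.5 × 330) = 44.50 m.
Argument (x−vt)/(2√(Dt)) = (5.8 − 21.12)/44.50 = -0.3443; ½·erfc(-0.3443) = 0.6868.
C = 12 × 0.6868 = 8.24 mg/L.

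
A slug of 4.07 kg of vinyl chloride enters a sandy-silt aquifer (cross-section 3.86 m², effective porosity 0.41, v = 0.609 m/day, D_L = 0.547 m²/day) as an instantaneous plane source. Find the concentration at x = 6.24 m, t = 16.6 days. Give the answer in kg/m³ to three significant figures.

For an instantaneous plane source, C(x,t) = M/(n_e·A·√(4πDt)) · exp(−(x−vt)²/(4Dt)), with n_e·A the pore (flow) area.
Plume center vt = 0.609 × 16.6 = 10.1094 m, so the well at 6.24 m is 3.8694 m upgradient of the peak.
√(4πDt) = 10.68 m, giving peak height M/(n_e·A·√(4πDt)) = 4.07/(0.41 × 3.86 × 10.68) = 0.2408 kg/m³.
(x−vt)²/(4Dt) = (-3.8694)²/(4 × 0.547 × 16.6) = 0.4122; exp(−0.4122) = 0.6622.
C = 0.2408 × 0.6622 = 0.159 kg/m³.

0.159 kg/m³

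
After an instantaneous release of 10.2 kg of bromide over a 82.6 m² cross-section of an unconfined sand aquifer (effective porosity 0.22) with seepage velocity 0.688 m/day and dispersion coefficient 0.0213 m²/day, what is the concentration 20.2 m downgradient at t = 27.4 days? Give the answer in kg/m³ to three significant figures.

For an instantaneous plane source, C(x,t) = M/(n_e·A·√(4πDt)) · exp(−(x−vt)²/(4Dt)), with n_e·A the pore (flow) area.
Plume center vt = 0.688 × 27.4 = 18.8512 m, so the well at 20.2 m is 1.3488 m downgradient of the peak.
√(4πDt) = 2.708 m, giving peak height M/(n_e·A·√(4πDt)) = 10.2/(0.22 × 82.6 × 2.708) = 0.2073 kg/m³.
(x−vt)²/(4Dt) = (1.3488)²/(4 × 0.0213 × 27.4) = 0.7793; exp(−0.7793) = 0.4587.
C = 0.2073 × 0.4587 = 0.0951 kg/m³.

0.0951 kg/m³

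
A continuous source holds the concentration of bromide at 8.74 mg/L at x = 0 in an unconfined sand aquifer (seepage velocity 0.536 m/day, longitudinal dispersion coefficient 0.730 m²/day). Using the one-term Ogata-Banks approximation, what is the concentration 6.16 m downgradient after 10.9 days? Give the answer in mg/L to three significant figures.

4.09 mg/L

For a continuous step input, C/C₀ ≈ ½·erfc((x−vt)/(2√(Dt))).
vt = 0.536 × 10.9 = 5.8424 m and 2√(Dt) = 2√(0.730 × 10.9) = 5.642 m.
Argument (x−vt)/(2√(Dt)) = (6.16 − 5.8424)/5.642 = 0.05629; ½·erfc(0.05629) = 0.4683.
C = 8.74 × 0.4683 = 4.09 mg/L.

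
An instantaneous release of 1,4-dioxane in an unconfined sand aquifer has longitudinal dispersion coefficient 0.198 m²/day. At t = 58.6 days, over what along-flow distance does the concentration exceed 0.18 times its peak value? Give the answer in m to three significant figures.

17.8 m

The plume is Gaussian with σ = √(2Dt) = √(2 × 0.198 × 58.6) = 4.817 m.
C/C_peak = exp(−Δx²/(2σ²)) = 0.18 ⇒ Δx = σ·√(−2 ln 0.18) = 4.817 × 1.852 = 8.921 m.
Width = 2Δx = 17.8 m.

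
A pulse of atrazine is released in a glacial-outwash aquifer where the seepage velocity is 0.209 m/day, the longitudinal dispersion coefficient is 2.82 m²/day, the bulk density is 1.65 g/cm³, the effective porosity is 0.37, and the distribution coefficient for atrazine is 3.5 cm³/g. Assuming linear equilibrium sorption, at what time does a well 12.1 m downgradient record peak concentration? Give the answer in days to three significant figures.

Retardation factor R = 1 + ρ_b·K_d/n = 1 + 1.65 × 3.5/0.37 = 16.61.
Sorption retards both mechanisms: v_R = v/R = 0.01258 m/day, D_R = D/R = 0.1698 m²/day.
Peak time from v_R²t² + 2D_R t − x² = 0: t = (√(D_R² + v_R²x²) − D_R)/v_R².
√(D_R² + v_R²x²) = √(0.1698² + 0.01258² × 12.1²) = 0.2280; v_R² = 0.0001583.
t = (0.2280 − 0.1698)/0.0001583 = 368 days.

368 days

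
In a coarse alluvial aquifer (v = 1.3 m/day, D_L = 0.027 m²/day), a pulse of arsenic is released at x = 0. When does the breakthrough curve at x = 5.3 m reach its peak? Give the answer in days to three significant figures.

4.06 days

For the 1D instantaneous-source solution, setting ∂C/∂t = 0 at fixed x gives v²t² + 2Dt − x² = 0, so t = (√(D² + v²x²) − D)/v².
√(D² + v²x²) = √(0.027² + 1.3² × 5.3²) = 6.890; v² = 1.69.
t = (6.890 − 0.027)/1.69 = 4.06 days (vs. the pure-advection estimate x/v = 4.08 d).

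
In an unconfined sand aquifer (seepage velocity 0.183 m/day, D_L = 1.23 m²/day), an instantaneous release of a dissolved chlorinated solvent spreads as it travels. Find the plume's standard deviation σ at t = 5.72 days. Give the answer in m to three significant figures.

Dispersive spreading gives a Gaussian with σ² = 2Dt; advection only shifts the center.
σ = √(2 × 1.23 × 5.72) = 3.75 m.

3.75 m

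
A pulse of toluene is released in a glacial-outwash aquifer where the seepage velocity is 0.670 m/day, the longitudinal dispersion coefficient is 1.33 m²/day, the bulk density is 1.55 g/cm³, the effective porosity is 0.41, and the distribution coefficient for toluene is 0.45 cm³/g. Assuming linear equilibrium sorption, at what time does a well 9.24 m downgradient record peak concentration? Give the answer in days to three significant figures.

30.1 days

Retardation factor R = 1 + ρ_b·K_d/n = 1 + 1.55 × 0.45/0.41 = 2.701.
Sorption retards both mechanisms: v_R = v/R = 0.2481 m/day, D_R = D/R = 0.4924 m²/day.
Peak time from v_R²t² + 2D_R t − x² = 0: t = (√(D_R² + v_R²x²) − D_R)/v_R².
√(D_R² + v_R²x²) = √(0.4924² + 0.2481² × 9.24²) = 2.345; v_R² = 0.06155.
t = (2.345 − 0.4924)/0.06155 = 30.1 days.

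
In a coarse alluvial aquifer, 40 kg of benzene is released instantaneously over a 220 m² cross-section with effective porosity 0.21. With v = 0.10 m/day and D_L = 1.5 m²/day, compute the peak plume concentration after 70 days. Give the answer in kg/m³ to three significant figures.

0.0238 kg/m³

The peak of an instantaneous 1D plume sits at x = vt; there the Gaussian factor is 1 and C_max = M/(n_e·A·√(4πDt)), where n_e·A is the pore area the mass is dissolved in.
√(4πDt) = √(4π × 1.5 × 70) = 36.32 m, so C_max = 40/(0.21 × 220 × 36.32) = 0.0238 kg/m³.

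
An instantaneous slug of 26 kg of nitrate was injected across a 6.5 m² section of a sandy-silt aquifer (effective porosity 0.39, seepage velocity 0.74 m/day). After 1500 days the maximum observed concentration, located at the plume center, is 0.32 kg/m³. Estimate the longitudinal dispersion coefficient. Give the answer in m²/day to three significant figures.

0.0545 m²/day

At the plume center C_max = M/(n_e·A·√(4πDt)), so D = M²/(4πt·(n_e·A·C_max)²).
n_e·A·C_max = 0.39 × 6.5 × 0.32 = 0.8112 kg/m.
D = 26²/(4π × 1500 × 0.8112²) = 0.0545 m²/day.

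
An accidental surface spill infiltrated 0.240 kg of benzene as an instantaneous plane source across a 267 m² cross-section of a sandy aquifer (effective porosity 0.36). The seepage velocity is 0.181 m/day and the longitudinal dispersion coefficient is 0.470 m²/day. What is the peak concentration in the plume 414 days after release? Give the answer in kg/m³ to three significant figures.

The peak of an instantaneous 1D plume sits at x = vt; there the Gaussian factor is 1 and C_max = M/(n_e·A·√(4πDt)), where n_e·A is the pore area the mass is dissolved in.
√(4πDt) = √(4π × 0.470 × 414) = 49.45 m, so C_max = 0.240/(0.36 × 267 × 49.45) = 5.05e-05 kg/m³.

5.05e-05 kg/m³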